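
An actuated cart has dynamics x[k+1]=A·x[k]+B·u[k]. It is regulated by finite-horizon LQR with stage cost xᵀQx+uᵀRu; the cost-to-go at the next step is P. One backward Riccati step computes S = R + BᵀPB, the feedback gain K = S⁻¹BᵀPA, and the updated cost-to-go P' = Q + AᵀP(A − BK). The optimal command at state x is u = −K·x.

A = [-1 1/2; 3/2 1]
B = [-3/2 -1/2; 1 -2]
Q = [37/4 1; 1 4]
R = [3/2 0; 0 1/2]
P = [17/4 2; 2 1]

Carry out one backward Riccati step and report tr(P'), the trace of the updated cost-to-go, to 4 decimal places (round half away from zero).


BᵀP = [-4.3750 -2.0000; -6.1250 -3.0000]
S = R + BᵀPB = [3/2 0; 0 1/2] + [4.5625 6.1875; 6.1875 9.0625] = [6.0625 6.1875; 6.1875 9.5625]
BᵀPA = [1.3750 -4.1875; 1.6250 -6.0625]
K = S⁻¹·BᵀPA = [0.1571 -0.1286; 0.0683 -0.5508]
A−BK = [-0.7302 0.0317; 1.4794 0.0270]
AᵀP(A−BK) = [0.1730 -0.0532; -0.0532 0.1849]
P' = Q + AᵀP(A−BK) = [9.4230 0.9468; 0.9468 4.1849]
tr(P') = 13.6079

13.6079


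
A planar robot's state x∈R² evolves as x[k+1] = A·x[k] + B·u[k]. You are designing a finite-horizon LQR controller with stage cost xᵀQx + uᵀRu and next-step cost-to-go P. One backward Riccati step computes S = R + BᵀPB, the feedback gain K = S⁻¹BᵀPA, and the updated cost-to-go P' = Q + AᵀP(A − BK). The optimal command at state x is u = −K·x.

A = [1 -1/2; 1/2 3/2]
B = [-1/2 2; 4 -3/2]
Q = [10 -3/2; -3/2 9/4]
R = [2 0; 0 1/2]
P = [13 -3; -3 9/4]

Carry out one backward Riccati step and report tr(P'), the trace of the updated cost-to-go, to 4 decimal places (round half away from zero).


12.7981

BᵀP = [-18.5000 10.5000; 30.5000 -9.3750]
S = R + BᵀPB = [2 0; 0 1/2] + [51.2500 -52.7500; -52.7500 75.0625] = [53.2500 -52.7500; -52.7500 75.5625]
BᵀPA = [-13.2500 25.0000; 25.8125 -29.3125]
K = S⁻¹·BᵀPA = [0.2904 0.2762; 0.5443 -0.1951]
A−BK = [0.0566 0.0283; 0.1549 0.1025]
AᵀP(A−BK) = [0.3598 0.1333; 0.1333 0.1883]
P' = Q + AᵀP(A−BK) = [10.3598 -1.3667; -1.3667 2.4383]
tr(P') = 12.7981


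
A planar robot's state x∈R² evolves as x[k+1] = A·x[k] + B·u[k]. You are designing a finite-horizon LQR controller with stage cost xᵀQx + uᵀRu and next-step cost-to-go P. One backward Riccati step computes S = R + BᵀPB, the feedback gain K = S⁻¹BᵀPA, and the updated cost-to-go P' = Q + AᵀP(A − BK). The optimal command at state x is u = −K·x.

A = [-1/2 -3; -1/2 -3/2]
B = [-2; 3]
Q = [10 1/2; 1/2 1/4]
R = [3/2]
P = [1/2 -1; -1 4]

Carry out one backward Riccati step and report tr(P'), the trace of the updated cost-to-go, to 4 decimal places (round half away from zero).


13.3167

BᵀP = [-4.0000 14.0000]
S = R + BᵀPB = [3/2] + [50.0000] = [51.5000]
BᵀPA = [-5.0000 -9.0000]
K = S⁻¹·BᵀPA = [-0.0971 -0.1748]
A−BK = [-0.6942 -3.3495; -0.2087 -0.9757]
AᵀP(A−BK) = [0.1396 0.6262; 0.6262 2.9272]
P' = Q + AᵀP(A−BK) = [10.1396 1.1262; 1.1262 3.1772]
tr(P') = 13.3167


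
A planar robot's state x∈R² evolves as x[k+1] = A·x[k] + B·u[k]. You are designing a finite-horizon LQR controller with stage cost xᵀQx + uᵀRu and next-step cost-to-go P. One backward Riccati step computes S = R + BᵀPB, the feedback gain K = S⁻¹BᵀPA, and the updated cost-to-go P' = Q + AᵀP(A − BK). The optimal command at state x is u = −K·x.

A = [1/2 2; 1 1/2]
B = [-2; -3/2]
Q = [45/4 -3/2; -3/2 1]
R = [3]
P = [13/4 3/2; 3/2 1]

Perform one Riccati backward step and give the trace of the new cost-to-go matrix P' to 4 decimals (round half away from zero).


14.6078

BᵀP = [-8.7500 -4.5000]
S = R + BᵀPB = [3] + [24.2500] = [27.2500]
BᵀPA = [-8.8750 -19.7500]
K = S⁻¹·BᵀPA = [-0.3257 -0.7248]
A−BK = [-0.1514 0.5505; 0.5115 -0.5872]
AᵀP(A−BK) = [0.4220 0.6927; 0.6927 1.9358]
P' = Q + AᵀP(A−BK) = [11.6720 -0.8073; -0.8073 2.9358]
tr(P') = 14.6078


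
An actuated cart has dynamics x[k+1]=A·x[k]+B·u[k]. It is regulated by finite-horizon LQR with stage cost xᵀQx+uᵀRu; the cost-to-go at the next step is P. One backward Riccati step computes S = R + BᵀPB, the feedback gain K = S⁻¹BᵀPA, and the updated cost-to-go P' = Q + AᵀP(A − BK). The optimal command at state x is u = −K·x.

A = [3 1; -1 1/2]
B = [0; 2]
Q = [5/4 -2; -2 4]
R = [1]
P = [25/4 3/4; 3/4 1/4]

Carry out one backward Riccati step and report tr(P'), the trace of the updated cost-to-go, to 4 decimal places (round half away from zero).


BᵀP = [1.5000 0.5000]
S = R + BᵀPB = [1] + [1.0000] = [2.0000]
BᵀPA = [4.0000 1.7500]
K = S⁻¹·BᵀPA = [2.0000 0.8750]
A−BK = [3.0000 1.0000; -5.0000 -1.2500]
AᵀP(A−BK) = [44.0000 15.5000; 15.5000 5.5313]
P' = Q + AᵀP(A−BK) = [45.2500 13.5000; 13.5000 9.5313]
tr(P') = 54.7813

54.7813


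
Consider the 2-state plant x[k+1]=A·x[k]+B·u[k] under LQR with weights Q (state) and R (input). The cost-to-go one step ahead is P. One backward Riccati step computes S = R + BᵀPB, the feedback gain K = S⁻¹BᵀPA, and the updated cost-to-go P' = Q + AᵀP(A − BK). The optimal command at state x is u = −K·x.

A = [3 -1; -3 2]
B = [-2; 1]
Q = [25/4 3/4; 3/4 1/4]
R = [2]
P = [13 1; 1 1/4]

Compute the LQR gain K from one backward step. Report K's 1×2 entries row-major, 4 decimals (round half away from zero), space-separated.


BᵀP = [-25.0000 -1.7500]
S = R + BᵀPB = [2] + [48.2500] = [50.2500]
BᵀPA = [-69.7500 21.5000]
K = S⁻¹·BᵀPA = [-1.3881 0.4279]
A−BK = [0.2239 -0.1443; -1.6119 1.5721]
AᵀP(A−BK) = [4.4328 -1.6567; -1.6567 0.8010]
P' = Q + AᵀP(A−BK) = [10.6828 -0.9067; -0.9067 1.0510]
tr(P') = 11.7338

-1.3881 0.4279


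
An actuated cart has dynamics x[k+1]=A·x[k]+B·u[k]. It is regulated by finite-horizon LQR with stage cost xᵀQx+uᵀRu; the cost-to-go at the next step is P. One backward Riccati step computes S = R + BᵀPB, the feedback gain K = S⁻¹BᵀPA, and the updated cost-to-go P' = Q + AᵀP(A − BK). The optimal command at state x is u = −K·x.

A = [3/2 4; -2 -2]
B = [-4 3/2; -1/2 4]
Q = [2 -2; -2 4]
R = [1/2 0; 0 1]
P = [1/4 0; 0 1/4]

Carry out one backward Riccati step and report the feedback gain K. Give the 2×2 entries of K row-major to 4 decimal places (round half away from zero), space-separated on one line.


BᵀP = [-1.0000 -0.1250; 0.3750 1.0000]
S = R + BᵀPB = [1/2 0; 0 1] + [4.0625 -2.0000; -2.0000 4.5625] = [4.5625 -2.0000; -2.0000 5.5625]
BᵀPA = [-1.2500 -3.7500; -1.4375 -0.5000]
K = S⁻¹·BᵀPA = [-0.4597 -1.0225; -0.4237 -0.4575]
A−BK = [0.2967 0.5964; -0.5350 -0.6812]
AᵀP(A−BK) = [0.3788 0.5642; 0.5642 0.9370]
P' = Q + AᵀP(A−BK) = [2.3788 -1.4358; -1.4358 4.9370]
tr(P') = 7.3157

-0.4597 -1.0225 -0.4237 -0.4575


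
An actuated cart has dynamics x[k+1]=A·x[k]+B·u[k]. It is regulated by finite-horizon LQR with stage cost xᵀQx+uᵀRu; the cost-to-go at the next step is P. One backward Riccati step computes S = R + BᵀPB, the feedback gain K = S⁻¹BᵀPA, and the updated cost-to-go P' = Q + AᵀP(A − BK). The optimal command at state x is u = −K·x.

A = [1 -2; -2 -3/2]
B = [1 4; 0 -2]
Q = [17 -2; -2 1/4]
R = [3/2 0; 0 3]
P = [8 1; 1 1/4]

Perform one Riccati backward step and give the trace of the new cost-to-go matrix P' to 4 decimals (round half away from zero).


19.3232

BᵀP = [8.0000 1.0000; 30.0000 3.5000]
S = R + BᵀPB = [3/2 0; 0 3] + [8.0000 30.0000; 30.0000 113.0000] = [9.5000 30.0000; 30.0000 116.0000]
BᵀPA = [6.0000 -17.5000; 23.0000 -65.2500]
K = S⁻¹·BᵀPA = [0.0297 -0.3589; 0.1906 -0.4697]
A−BK = [0.2079 0.2376; -1.6188 -2.4394]
AᵀP(A−BK) = [0.4381 0.2061; 0.2061 1.6351]
P' = Q + AᵀP(A−BK) = [17.4381 -1.7939; -1.7939 1.8851]
tr(P') = 19.3232


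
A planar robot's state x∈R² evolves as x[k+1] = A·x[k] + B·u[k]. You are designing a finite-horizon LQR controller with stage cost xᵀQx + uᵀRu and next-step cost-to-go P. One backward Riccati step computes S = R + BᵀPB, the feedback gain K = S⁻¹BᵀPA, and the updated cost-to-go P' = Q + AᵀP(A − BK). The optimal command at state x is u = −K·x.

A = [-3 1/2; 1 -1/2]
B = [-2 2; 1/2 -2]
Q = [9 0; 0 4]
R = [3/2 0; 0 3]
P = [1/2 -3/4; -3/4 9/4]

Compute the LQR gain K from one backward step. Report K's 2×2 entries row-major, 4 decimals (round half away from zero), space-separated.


BᵀP = [-1.3750 2.6250; 2.5000 -6.0000]
S = R + BᵀPB = [3/2 0; 0 3] + [4.0625 -8.0000; -8.0000 17.0000] = [5.5625 -8.0000; -8.0000 20.0000]
BᵀPA = [6.7500 -2.0000; -13.5000 4.2500]
K = S⁻¹·BᵀPA = [0.5714 -0.1270; -0.4464 0.1617]
A−BK = [-0.9643 -0.0774; -0.1786 -0.1131]
AᵀP(A−BK) = [1.3661 -0.3348; -0.3348 0.1213]
P' = Q + AᵀP(A−BK) = [10.3661 -0.3348; -0.3348 4.1213]
tr(P') = 14.4874

0.5714 -0.1270 -0.4464 0.1617


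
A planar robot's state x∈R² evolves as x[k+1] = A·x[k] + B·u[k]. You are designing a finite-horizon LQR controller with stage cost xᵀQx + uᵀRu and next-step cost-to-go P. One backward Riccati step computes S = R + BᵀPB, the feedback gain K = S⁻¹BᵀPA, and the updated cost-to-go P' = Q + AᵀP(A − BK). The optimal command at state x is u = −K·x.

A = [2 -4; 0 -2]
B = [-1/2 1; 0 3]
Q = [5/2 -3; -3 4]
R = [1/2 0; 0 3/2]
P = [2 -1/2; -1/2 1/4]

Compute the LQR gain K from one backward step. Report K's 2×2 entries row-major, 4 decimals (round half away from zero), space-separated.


BᵀP = [-1.0000 0.2500; 0.5000 0.2500]
S = R + BᵀPB = [1/2 0; 0 3/2] + [0.5000 -0.2500; -0.2500 1.2500] = [1.0000 -0.2500; -0.2500 2.7500]
BᵀPA = [-2.0000 3.5000; 1.0000 -2.5000]
K = S⁻¹·BᵀPA = [-1.9535 3.3488; 0.1860 -0.6047]
A−BK = [0.8372 -1.7209; -0.5581 -0.1860]
AᵀP(A−BK) = [3.9070 -6.6977; -6.6977 11.7674]
P' = Q + AᵀP(A−BK) = [6.4070 -9.6977; -9.6977 15.7674]
tr(P') = 22.1744

-1.9535 3.3488 0.1860 -0.6047


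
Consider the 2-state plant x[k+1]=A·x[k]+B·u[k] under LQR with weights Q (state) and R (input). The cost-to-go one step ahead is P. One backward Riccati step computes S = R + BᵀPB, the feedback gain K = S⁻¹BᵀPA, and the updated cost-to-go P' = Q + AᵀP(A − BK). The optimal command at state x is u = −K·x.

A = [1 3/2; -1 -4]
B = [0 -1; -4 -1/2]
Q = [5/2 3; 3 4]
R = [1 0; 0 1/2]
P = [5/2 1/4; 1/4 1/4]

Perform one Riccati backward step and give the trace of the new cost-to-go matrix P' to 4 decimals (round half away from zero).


BᵀP = [-1.0000 -1.0000; -2.6250 -0.3750]
S = R + BᵀPB = [1 0; 0 1/2] + [4.0000 1.5000; 1.5000 2.8125] = [5.0000 1.5000; 1.5000 3.3125]
BᵀPA = [0.0000 2.5000; -2.2500 -2.4375]
K = S⁻¹·BᵀPA = [0.2358 0.8341; -0.7860 -1.1135]
A−BK = [0.2140 0.3865; -0.4498 -1.2205]
AᵀP(A−BK) = [0.4814 0.8695; 0.8695 1.8256]
P' = Q + AᵀP(A−BK) = [2.9814 3.8695; 3.8695 5.8256]
tr(P') = 8.8070

8.8070


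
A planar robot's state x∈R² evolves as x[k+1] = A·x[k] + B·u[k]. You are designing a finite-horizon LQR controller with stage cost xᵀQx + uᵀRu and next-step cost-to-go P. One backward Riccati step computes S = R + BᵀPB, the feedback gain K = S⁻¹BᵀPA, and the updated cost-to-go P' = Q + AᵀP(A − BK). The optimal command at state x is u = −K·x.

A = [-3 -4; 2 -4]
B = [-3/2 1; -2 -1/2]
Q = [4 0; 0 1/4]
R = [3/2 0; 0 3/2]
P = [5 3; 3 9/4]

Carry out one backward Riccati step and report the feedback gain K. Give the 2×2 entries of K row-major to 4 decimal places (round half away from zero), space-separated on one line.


BᵀP = [-13.5000 -9.0000; 3.5000 1.8750]
S = R + BᵀPB = [3/2 0; 0 3/2] + [38.2500 -9.0000; -9.0000 2.5625] = [39.7500 -9.0000; -9.0000 4.0625]
BᵀPA = [22.5000 90.0000; -6.7500 -21.5000]
K = S⁻¹·BᵀPA = [0.3809 2.1386; -0.8177 -0.5545]
A−BK = [-1.6109 -0.2376; 2.3529 0.0000]
AᵀP(A−BK) = [3.9103 2.1386; 2.1386 7.6040]
P' = Q + AᵀP(A−BK) = [7.9103 2.1386; 2.1386 7.8540]
tr(P') = 15.7643

0.3809 2.1386 -0.8177 -0.5545


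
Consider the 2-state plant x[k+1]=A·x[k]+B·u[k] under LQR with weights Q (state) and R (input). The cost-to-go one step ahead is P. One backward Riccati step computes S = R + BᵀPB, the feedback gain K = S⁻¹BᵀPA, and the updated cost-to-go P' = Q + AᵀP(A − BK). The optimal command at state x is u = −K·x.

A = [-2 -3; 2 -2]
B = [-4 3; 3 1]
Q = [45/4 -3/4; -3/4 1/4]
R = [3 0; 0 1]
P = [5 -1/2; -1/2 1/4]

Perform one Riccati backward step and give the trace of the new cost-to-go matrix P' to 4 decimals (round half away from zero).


13.2990

BᵀP = [-21.5000 2.7500; 14.5000 -1.2500]
S = R + BᵀPB = [3 0; 0 1] + [94.2500 -61.7500; -61.7500 42.2500] = [97.2500 -61.7500; -61.7500 43.2500]
BᵀPA = [48.5000 59.0000; -31.5000 -41.0000]
K = S⁻¹·BᵀPA = [0.3880 0.0509; -0.1743 -0.8753]
A−BK = [0.0751 -0.1705; 1.0102 -1.2774]
AᵀP(A−BK) = [0.6896 -0.0407; -0.0407 1.1094]
P' = Q + AᵀP(A−BK) = [11.9396 -0.7907; -0.7907 1.3594]
tr(P') = 13.2990


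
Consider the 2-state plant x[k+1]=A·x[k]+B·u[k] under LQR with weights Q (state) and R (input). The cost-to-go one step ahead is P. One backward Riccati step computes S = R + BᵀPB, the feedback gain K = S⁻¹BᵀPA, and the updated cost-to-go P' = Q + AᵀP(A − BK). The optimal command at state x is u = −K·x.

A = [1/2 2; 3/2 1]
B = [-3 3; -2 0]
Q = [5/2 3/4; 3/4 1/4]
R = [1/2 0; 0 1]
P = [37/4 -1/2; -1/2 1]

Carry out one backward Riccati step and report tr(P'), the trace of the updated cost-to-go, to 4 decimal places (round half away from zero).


3.3553

BᵀP = [-26.7500 -0.5000; 27.7500 -1.5000]
S = R + BᵀPB = [1/2 0; 0 1] + [81.2500 -80.2500; -80.2500 83.2500] = [81.7500 -80.2500; -80.2500 84.2500]
BᵀPA = [-14.1250 -54.0000; 11.6250 54.0000]
K = S⁻¹·BᵀPA = [-0.5747 -0.4828; -0.4095 0.1811]
A−BK = [0.0042 0.0084; 0.3505 0.0344]
AᵀP(A−BK) = [0.4544 0.0754; 0.0754 0.1509]
P' = Q + AᵀP(A−BK) = [2.9544 0.8254; 0.8254 0.4009]
tr(P') = 3.3553


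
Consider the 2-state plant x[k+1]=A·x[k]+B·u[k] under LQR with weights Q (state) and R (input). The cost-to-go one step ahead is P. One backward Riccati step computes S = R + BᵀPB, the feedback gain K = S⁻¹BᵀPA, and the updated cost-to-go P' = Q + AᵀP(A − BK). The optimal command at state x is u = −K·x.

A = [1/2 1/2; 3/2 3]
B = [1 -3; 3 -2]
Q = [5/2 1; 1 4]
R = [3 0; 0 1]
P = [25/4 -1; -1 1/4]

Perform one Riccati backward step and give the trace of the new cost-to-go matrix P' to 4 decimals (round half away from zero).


7.2953

BᵀP = [3.2500 -0.2500; -16.7500 2.5000]
S = R + BᵀPB = [3 0; 0 1] + [2.5000 -9.2500; -9.2500 45.2500] = [5.5000 -9.2500; -9.2500 46.2500]
BᵀPA = [1.2500 0.8750; -4.6250 -0.8750]
K = S⁻¹·BᵀPA = [0.0890 0.1918; -0.0822 0.0194]
A−BK = [0.1644 0.3665; 1.0685 2.4635]
AᵀP(A−BK) = [0.1336 0.2877; 0.2877 0.6617]
P' = Q + AᵀP(A−BK) = [2.6336 1.2877; 1.2877 4.6617]
tr(P') = 7.2953


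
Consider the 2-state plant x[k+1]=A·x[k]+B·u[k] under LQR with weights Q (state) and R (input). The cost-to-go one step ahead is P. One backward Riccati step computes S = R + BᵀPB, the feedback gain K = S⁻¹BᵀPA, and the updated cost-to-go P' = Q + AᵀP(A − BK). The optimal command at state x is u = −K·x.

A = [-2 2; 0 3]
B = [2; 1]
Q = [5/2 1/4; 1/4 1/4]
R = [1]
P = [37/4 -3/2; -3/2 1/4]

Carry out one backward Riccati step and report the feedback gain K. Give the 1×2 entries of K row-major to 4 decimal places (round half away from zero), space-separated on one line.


BᵀP = [17.0000 -2.7500]
S = R + BᵀPB = [1] + [31.2500] = [32.2500]
BᵀPA = [-34.0000 25.7500]
K = S⁻¹·BᵀPA = [-1.0543 0.7984]
A−BK = [0.1085 0.4031; 1.0543 2.2016]
AᵀP(A−BK) = [1.1550 -0.8527; -0.8527 0.6899]
P' = Q + AᵀP(A−BK) = [3.6550 -0.6027; -0.6027 0.9399]
tr(P') = 4.5950

-1.0543 0.7984


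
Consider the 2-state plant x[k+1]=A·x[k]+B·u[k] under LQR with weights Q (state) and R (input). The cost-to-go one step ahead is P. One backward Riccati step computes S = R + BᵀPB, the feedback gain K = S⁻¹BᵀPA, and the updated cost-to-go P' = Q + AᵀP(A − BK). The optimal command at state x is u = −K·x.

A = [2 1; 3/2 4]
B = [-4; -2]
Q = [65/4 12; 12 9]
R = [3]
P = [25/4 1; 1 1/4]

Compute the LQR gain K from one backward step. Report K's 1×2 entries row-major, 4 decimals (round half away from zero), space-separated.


BᵀP = [-27.0000 -4.5000]
S = R + BᵀPB = [3] + [117.0000] = [120.0000]
BᵀPA = [-60.7500 -45.0000]
K = S⁻¹·BᵀPA = [-0.5063 -0.3750]
A−BK = [-0.0250 -0.5000; 0.4875 3.2500]
AᵀP(A−BK) = [0.8078 0.7188; 0.7188 1.3750]
P' = Q + AᵀP(A−BK) = [17.0578 12.7188; 12.7188 10.3750]
tr(P') = 27.4328

-0.5063 -0.3750


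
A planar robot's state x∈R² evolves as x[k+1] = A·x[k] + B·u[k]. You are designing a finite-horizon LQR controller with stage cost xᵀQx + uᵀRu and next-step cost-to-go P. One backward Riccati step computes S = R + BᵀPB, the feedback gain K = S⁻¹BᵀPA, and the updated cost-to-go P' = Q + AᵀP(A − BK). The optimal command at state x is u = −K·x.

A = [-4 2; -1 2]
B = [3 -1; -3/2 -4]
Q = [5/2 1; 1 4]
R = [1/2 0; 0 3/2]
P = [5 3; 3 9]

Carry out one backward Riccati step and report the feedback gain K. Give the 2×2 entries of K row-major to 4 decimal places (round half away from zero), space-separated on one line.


-1.0955 0.4375 0.6603 -0.6606

BᵀP = [10.5000 -4.5000; -17.0000 -39.0000]
S = R + BᵀPB = [1/2 0; 0 3/2] + [38.2500 7.5000; 7.5000 173.0000] = [38.7500 7.5000; 7.5000 174.5000]
BᵀPA = [-37.5000 12.0000; 107.0000 -112.0000]
K = S⁻¹·BᵀPA = [-1.0955 0.4375; 0.6603 -0.6606]
A−BK = [-0.0531 0.0267; -0.0022 0.0138]
AᵀP(A−BK) = [1.2689 -0.9037; -0.9037 0.7579]
P' = Q + AᵀP(A−BK) = [3.7689 0.0963; 0.0963 4.7579]
tr(P') = 8.5268


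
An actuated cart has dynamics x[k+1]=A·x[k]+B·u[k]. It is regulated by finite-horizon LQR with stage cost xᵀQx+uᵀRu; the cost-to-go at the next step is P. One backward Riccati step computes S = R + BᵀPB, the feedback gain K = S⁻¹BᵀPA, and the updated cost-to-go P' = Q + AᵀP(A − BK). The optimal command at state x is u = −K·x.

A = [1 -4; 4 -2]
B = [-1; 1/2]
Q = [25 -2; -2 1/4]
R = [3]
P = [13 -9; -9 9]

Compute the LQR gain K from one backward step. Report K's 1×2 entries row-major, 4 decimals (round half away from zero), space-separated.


1.3394 1.5780

BᵀP = [-17.5000 13.5000]
S = R + BᵀPB = [3] + [24.2500] = [27.2500]
BᵀPA = [36.5000 43.0000]
K = S⁻¹·BᵀPA = [1.3394 1.5780]
A−BK = [2.3394 -2.4220; 3.3303 -2.7890]
AᵀP(A−BK) = [36.1101 -19.5963; -19.5963 32.1468]
P' = Q + AᵀP(A−BK) = [61.1101 -21.5963; -21.5963 32.3968]
tr(P') = 93.5069


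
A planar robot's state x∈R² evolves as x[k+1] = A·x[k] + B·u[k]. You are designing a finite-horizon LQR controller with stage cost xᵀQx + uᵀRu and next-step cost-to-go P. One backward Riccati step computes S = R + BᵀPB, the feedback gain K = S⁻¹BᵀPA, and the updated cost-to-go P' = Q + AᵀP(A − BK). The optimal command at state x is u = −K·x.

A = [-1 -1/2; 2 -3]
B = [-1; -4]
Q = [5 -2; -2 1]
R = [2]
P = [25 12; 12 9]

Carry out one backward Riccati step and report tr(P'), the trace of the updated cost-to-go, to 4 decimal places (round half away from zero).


BᵀP = [-73.0000 -48.0000]
S = R + BᵀPB = [2] + [265.0000] = [267.0000]
BᵀPA = [-23.0000 180.5000]
K = S⁻¹·BᵀPA = [-0.0861 0.6760]
A−BK = [-1.0861 0.1760; 1.6554 -0.2959]
AᵀP(A−BK) = [11.0187 -1.9513; -1.9513 1.2266]
P' = Q + AᵀP(A−BK) = [16.0187 -3.9513; -3.9513 2.2266]
tr(P') = 18.2453

18.2453


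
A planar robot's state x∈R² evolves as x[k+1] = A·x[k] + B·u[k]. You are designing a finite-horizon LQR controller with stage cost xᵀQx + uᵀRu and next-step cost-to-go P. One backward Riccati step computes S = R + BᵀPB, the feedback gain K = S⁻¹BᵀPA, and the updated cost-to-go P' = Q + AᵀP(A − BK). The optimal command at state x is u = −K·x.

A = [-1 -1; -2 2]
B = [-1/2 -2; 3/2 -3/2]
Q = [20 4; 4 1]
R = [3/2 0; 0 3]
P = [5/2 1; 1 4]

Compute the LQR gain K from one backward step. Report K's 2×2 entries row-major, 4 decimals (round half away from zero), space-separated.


-0.6122 1.1293 0.6122 0.0136

BᵀP = [0.2500 5.5000; -6.5000 -8.0000]
S = R + BᵀPB = [3/2 0; 0 3] + [8.1250 -8.7500; -8.7500 25.0000] = [9.6250 -8.7500; -8.7500 28.0000]
BᵀPA = [-11.2500 10.7500; 22.5000 -9.5000]
K = S⁻¹·BᵀPA = [-0.6122 1.1293; 0.6122 0.0136]
A−BK = [-0.0816 -0.4082; -0.1633 0.3265]
AᵀP(A−BK) = [1.8367 -1.1020; -1.1020 2.4898]
P' = Q + AᵀP(A−BK) = [21.8367 2.8980; 2.8980 3.4898]
tr(P') = 25.3265


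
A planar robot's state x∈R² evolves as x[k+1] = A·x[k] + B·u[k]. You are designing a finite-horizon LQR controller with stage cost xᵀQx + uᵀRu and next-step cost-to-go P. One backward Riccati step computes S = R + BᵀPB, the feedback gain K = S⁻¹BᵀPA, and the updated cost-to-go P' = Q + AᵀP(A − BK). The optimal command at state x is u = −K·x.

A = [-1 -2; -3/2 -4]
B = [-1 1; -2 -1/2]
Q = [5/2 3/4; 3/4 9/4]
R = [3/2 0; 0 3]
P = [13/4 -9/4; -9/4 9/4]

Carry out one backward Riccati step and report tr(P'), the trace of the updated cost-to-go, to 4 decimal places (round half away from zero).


9.1635

BᵀP = [1.2500 -2.2500; 4.3750 -3.3750]
S = R + BᵀPB = [3/2 0; 0 3] + [3.2500 2.3750; 2.3750 6.0625] = [4.7500 2.3750; 2.3750 9.0625]
BᵀPA = [2.1250 6.5000; 0.6875 4.7500]
K = S⁻¹·BᵀPA = [0.4712 1.2732; -0.0476 0.1905]
A−BK = [-0.4812 -0.9173; -0.5815 -1.3584]
AᵀP(A−BK) = [0.5940 1.4135; 1.4135 3.8195]
P' = Q + AᵀP(A−BK) = [3.0940 2.1635; 2.1635 6.0695]
tr(P') = 9.1635


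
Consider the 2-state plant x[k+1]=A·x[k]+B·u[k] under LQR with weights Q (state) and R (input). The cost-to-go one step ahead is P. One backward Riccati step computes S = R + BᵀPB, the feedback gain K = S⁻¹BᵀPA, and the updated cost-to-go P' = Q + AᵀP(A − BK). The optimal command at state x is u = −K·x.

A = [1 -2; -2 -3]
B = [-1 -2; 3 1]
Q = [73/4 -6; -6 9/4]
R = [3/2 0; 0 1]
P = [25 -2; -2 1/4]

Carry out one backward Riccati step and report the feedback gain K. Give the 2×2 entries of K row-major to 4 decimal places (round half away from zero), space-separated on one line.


BᵀP = [-31.0000 2.7500; -52.0000 4.2500]
S = R + BᵀPB = [3/2 0; 0 1] + [39.2500 64.7500; 64.7500 108.2500] = [40.7500 64.7500; 64.7500 109.2500]
BᵀPA = [-36.5000 53.7500; -60.5000 91.2500]
K = S⁻¹·BᵀPA = [-0.2708 -0.1398; -0.3933 0.9181]
A−BK = [-0.0573 -0.3036; -0.7942 -3.4988]
AᵀP(A−BK) = [0.3224 -0.0578; -0.0578 1.9880]
P' = Q + AᵀP(A−BK) = [18.5724 -6.0578; -6.0578 4.2380]
tr(P') = 22.8104

-0.2708 -0.1398 -0.3933 0.9181


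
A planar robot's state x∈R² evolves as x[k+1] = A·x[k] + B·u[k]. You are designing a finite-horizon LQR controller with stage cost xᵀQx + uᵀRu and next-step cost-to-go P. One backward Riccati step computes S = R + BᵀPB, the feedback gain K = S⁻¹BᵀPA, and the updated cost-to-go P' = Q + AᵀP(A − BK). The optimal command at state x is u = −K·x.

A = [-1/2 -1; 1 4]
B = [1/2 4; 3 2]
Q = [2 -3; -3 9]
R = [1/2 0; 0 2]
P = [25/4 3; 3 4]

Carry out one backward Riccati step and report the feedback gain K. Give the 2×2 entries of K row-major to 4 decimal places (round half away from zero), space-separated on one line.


0.4237 1.5396 -0.1656 -0.4050

BᵀP = [12.1250 13.5000; 31.0000 20.0000]
S = R + BᵀPB = [1/2 0; 0 2] + [46.5625 75.5000; 75.5000 164.0000] = [47.0625 75.5000; 75.5000 166.0000]
BᵀPA = [7.4375 41.8750; 4.5000 49.0000]
K = S⁻¹·BᵀPA = [0.4237 1.5396; -0.1656 -0.4050]
A−BK = [-0.0495 -0.1496; 0.0601 0.1914]
AᵀP(A−BK) = [0.1565 0.4972; 0.4972 1.6279]
P' = Q + AᵀP(A−BK) = [2.1565 -2.5028; -2.5028 10.6279]
tr(P') = 12.7844


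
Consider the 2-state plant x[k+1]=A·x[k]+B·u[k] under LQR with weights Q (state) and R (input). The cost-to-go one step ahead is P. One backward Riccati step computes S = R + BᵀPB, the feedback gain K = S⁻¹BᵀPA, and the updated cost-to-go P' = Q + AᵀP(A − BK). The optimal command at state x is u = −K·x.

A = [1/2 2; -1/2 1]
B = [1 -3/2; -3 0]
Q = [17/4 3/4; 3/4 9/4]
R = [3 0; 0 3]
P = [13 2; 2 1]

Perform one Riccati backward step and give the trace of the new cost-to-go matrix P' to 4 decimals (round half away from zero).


12.9642

BᵀP = [7.0000 -1.0000; -19.5000 -3.0000]
S = R + BᵀPB = [3 0; 0 3] + [10.0000 -10.5000; -10.5000 29.2500] = [13.0000 -10.5000; -10.5000 32.2500]
BᵀPA = [4.0000 13.0000; -8.2500 -42.0000]
K = S⁻¹·BᵀPA = [0.1371 -0.0704; -0.2112 -1.3252]
A−BK = [0.0461 0.0825; -0.0886 0.7888]
AᵀP(A−BK) = [0.2093 0.8483; 0.8483 6.2549]
P' = Q + AᵀP(A−BK) = [4.4593 1.5983; 1.5983 8.5049]
tr(P') = 12.9642


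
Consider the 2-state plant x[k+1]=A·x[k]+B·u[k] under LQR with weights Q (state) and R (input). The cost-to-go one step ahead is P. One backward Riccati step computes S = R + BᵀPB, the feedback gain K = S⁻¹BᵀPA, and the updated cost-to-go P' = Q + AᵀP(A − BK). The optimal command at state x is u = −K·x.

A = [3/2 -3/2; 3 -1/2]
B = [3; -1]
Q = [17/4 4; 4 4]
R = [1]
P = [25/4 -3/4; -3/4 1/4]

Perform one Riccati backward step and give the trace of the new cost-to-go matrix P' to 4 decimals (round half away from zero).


10.5373

BᵀP = [19.5000 -2.5000]
S = R + BᵀPB = [1] + [61.0000] = [62.0000]
BᵀPA = [21.7500 -28.0000]
K = S⁻¹·BᵀPA = [0.3508 -0.4516]
A−BK = [0.4476 -0.1452; 3.3508 -0.9516]
AᵀP(A−BK) = [1.9325 -0.6774; -0.6774 0.3548]
P' = Q + AᵀP(A−BK) = [6.1825 3.3226; 3.3226 4.3548]
tr(P') = 10.5373


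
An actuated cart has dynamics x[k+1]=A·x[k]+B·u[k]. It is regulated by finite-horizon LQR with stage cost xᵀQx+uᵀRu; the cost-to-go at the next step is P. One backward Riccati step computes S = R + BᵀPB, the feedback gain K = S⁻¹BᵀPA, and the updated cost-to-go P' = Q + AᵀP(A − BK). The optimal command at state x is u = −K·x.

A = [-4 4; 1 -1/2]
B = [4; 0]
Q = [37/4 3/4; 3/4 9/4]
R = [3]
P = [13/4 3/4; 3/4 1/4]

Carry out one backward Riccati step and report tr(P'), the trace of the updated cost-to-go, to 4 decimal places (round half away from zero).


BᵀP = [13.0000 3.0000]
S = R + BᵀPB = [3] + [52.0000] = [55.0000]
BᵀPA = [-49.0000 50.5000]
K = S⁻¹·BᵀPA = [-0.8909 0.9182]
A−BK = [-0.4364 0.3273; 1.0000 -0.5000]
AᵀP(A−BK) = [2.5955 -2.6341; -2.6341 2.6943]
P' = Q + AᵀP(A−BK) = [11.8455 -1.8841; -1.8841 4.9443]
tr(P') = 16.7898

16.7898


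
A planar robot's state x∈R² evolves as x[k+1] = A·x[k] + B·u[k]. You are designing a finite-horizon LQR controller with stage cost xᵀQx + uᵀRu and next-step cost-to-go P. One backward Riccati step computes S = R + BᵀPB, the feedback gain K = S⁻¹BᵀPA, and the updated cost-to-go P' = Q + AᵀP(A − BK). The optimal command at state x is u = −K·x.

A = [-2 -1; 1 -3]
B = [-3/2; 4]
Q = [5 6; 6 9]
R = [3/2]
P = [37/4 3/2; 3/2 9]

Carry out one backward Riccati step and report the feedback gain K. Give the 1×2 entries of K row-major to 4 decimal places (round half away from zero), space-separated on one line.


BᵀP = [-7.8750 33.7500]
S = R + BᵀPB = [3/2] + [146.8125] = [148.3125]
BᵀPA = [49.5000 -93.3750]
K = S⁻¹·BᵀPA = [0.3338 -0.6296]
A−BK = [-1.4994 -1.9444; -0.3350 -0.4817]
AᵀP(A−BK) = [23.4791 30.1643; 30.1643 40.4627]
P' = Q + AᵀP(A−BK) = [28.4791 36.1643; 36.1643 49.4627]
tr(P') = 77.9418

0.3338 -0.6296


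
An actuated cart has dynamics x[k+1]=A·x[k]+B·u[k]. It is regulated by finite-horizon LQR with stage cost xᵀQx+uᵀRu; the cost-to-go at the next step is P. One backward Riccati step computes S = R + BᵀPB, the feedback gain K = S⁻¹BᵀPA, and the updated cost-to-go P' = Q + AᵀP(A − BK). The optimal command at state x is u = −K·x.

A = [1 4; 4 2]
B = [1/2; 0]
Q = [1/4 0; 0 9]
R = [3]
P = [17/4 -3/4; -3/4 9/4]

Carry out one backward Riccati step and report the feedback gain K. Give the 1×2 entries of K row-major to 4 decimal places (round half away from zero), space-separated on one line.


0.1538 1.9077

BᵀP = [2.1250 -0.3750]
S = R + BᵀPB = [3] + [1.0625] = [4.0625]
BᵀPA = [0.6250 7.7500]
K = S⁻¹·BᵀPA = [0.1538 1.9077]
A−BK = [0.9231 3.0462; 4.0000 2.0000]
AᵀP(A−BK) = [34.1538 20.3077; 20.3077 50.2154]
P' = Q + AᵀP(A−BK) = [34.4038 20.3077; 20.3077 59.2154]
tr(P') = 93.6192


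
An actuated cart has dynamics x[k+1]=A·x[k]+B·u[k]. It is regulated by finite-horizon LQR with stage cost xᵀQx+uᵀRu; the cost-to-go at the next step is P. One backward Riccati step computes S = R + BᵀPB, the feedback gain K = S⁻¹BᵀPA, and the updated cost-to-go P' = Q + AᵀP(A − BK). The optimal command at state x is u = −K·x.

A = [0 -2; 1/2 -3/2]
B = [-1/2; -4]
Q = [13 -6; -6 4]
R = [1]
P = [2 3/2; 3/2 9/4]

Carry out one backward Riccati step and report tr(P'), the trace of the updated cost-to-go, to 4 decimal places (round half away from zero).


BᵀP = [-7.0000 -9.7500]
S = R + BᵀPB = [1] + [42.5000] = [43.5000]
BᵀPA = [-4.8750 28.6250]
K = S⁻¹·BᵀPA = [-0.1121 0.6580]
A−BK = [-0.0560 -1.6710; 0.0517 1.1322]
AᵀP(A−BK) = [0.0162 0.0205; 0.0205 3.2259]
P' = Q + AᵀP(A−BK) = [13.0162 -5.9795; -5.9795 7.2259]
tr(P') = 20.2421

20.2421


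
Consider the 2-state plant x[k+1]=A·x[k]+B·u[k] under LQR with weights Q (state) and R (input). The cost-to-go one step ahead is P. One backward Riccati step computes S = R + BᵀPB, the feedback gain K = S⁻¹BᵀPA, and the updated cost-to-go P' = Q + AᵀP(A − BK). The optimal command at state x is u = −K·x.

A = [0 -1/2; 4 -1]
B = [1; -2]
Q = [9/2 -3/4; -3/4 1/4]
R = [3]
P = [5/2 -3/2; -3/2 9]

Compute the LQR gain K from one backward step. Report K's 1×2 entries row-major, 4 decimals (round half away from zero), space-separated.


-1.6421 0.3526

BᵀP = [5.5000 -19.5000]
S = R + BᵀPB = [3] + [44.5000] = [47.5000]
BᵀPA = [-78.0000 16.7500]
K = S⁻¹·BᵀPA = [-1.6421 0.3526]
A−BK = [1.6421 -0.8526; 0.7158 -0.2947]
AᵀP(A−BK) = [15.9158 -5.4947; -5.4947 2.2184]
P' = Q + AᵀP(A−BK) = [20.4158 -6.2447; -6.2447 2.4684]
tr(P') = 22.8842


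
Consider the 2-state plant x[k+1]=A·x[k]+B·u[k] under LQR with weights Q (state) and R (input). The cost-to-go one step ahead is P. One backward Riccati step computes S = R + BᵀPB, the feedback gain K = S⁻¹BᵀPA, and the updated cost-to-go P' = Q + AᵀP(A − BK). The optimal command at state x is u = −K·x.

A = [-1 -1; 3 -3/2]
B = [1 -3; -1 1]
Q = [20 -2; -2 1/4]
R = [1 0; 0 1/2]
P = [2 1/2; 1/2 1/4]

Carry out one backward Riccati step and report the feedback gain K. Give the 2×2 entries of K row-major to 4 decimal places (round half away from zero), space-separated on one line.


-0.2518 0.1043 0.0432 0.4964

BᵀP = [1.5000 0.2500; -5.5000 -1.2500]
S = R + BᵀPB = [1 0; 0 1/2] + [1.2500 -4.2500; -4.2500 15.2500] = [2.2500 -4.2500; -4.2500 15.7500]
BᵀPA = [-0.7500 -1.8750; 1.7500 7.3750]
K = S⁻¹·BᵀPA = [-0.2518 0.1043; 0.0432 0.4964]
A−BK = [-0.6187 0.3849; 2.7050 -1.8921]
AᵀP(A−BK) = [0.9856 -0.6655; -0.6655 0.5971]
P' = Q + AᵀP(A−BK) = [20.9856 -2.6655; -2.6655 0.8471]
tr(P') = 21.8327


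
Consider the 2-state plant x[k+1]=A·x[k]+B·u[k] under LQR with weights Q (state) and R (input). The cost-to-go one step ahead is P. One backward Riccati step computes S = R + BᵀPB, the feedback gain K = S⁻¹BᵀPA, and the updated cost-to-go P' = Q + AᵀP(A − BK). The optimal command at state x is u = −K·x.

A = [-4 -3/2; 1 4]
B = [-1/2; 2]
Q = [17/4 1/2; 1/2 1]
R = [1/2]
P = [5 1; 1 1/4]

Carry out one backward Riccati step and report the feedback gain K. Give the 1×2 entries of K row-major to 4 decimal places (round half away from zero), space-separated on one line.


2.6667 1.0000

BᵀP = [-0.5000 0.0000]
S = R + BᵀPB = [1/2] + [0.2500] = [0.7500]
BᵀPA = [2.0000 0.7500]
K = S⁻¹·BᵀPA = [2.6667 1.0000]
A−BK = [-2.6667 -1.0000; -4.3333 2.0000]
AᵀP(A−BK) = [66.9167 11.5000; 11.5000 2.5000]
P' = Q + AᵀP(A−BK) = [71.1667 12.0000; 12.0000 3.5000]
tr(P') = 74.6667


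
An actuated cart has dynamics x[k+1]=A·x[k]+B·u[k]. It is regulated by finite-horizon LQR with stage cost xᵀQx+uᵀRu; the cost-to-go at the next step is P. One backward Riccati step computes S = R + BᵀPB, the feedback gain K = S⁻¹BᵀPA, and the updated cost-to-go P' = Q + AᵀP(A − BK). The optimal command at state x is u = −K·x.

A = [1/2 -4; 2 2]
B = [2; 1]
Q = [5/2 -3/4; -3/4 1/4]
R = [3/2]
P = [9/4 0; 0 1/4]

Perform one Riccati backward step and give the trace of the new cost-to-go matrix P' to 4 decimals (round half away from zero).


BᵀP = [4.5000 0.2500]
S = R + BᵀPB = [3/2] + [9.2500] = [10.7500]
BᵀPA = [2.7500 -17.5000]
K = S⁻¹·BᵀPA = [0.2558 -1.6279]
A−BK = [-0.0116 -0.7442; 1.7442 3.6279]
AᵀP(A−BK) = [0.8590 0.9767; 0.9767 8.5116]
P' = Q + AᵀP(A−BK) = [3.3590 0.2267; 0.2267 8.7616]
tr(P') = 12.1206

12.1206


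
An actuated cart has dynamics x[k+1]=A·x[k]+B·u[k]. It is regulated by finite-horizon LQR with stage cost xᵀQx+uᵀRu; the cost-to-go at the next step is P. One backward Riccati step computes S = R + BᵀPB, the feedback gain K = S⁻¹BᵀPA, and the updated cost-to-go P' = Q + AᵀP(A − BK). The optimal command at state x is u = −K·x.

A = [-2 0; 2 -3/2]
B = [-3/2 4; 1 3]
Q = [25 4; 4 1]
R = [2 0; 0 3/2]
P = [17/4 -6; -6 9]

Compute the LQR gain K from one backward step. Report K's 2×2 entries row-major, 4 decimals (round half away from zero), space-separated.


1.5576 -0.6738 0.1524 -0.2258

BᵀP = [-12.3750 18.0000; -1.0000 3.0000]
S = R + BᵀPB = [2 0; 0 3/2] + [36.5625 4.5000; 4.5000 5.0000] = [38.5625 4.5000; 4.5000 6.5000]
BᵀPA = [60.7500 -27.0000; 8.0000 -4.5000]
K = S⁻¹·BᵀPA = [1.5576 -0.6738; 0.1524 -0.2258]
A−BK = [-0.2734 -0.1074; -0.0149 -0.1487]
AᵀP(A−BK) = [5.1577 -2.2595; -2.2595 1.0409]
P' = Q + AᵀP(A−BK) = [30.1577 1.7405; 1.7405 2.0409]
tr(P') = 32.1987


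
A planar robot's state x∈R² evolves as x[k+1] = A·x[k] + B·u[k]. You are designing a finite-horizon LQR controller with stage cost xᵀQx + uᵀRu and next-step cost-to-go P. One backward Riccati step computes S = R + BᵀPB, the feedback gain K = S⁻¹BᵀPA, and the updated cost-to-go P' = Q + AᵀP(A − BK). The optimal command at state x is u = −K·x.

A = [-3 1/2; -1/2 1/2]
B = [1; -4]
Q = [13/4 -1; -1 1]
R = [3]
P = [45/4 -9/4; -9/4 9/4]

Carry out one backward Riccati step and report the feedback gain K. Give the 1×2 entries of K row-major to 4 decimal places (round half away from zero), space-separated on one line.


-0.8077 0.0659

BᵀP = [20.2500 -11.2500]
S = R + BᵀPB = [3] + [65.2500] = [68.2500]
BᵀPA = [-55.1250 4.5000]
K = S⁻¹·BᵀPA = [-0.8077 0.0659]
A−BK = [-2.1923 0.4341; -3.7308 0.7637]
AᵀP(A−BK) = [50.5385 -9.8654; -9.8654 1.9533]
P' = Q + AᵀP(A−BK) = [53.7885 -10.8654; -10.8654 2.9533]
tr(P') = 56.7418


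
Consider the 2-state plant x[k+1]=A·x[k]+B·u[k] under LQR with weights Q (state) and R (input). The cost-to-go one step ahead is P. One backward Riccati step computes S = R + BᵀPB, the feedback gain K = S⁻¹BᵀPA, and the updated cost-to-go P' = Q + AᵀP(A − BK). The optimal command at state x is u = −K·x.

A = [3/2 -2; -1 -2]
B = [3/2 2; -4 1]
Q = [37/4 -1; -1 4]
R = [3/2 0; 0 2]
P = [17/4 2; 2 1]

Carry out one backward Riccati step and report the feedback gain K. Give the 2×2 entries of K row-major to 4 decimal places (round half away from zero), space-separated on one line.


0.0803 0.2253 0.3961 -1.0729

BᵀP = [-1.6250 -1.0000; 10.5000 5.0000]
S = R + BᵀPB = [3/2 0; 0 2] + [1.5625 -4.2500; -4.2500 26.0000] = [3.0625 -4.2500; -4.2500 28.0000]
BᵀPA = [-1.4375 5.2500; 10.7500 -31.0000]
K = S⁻¹·BᵀPA = [0.0803 0.2253; 0.3961 -1.0729]
A−BK = [0.5873 -0.1921; -1.0748 -0.0259]
AᵀP(A−BK) = [0.4197 -0.8920; -0.8920 2.5559]
P' = Q + AᵀP(A−BK) = [9.6697 -1.8920; -1.8920 6.5559]
tr(P') = 16.2255


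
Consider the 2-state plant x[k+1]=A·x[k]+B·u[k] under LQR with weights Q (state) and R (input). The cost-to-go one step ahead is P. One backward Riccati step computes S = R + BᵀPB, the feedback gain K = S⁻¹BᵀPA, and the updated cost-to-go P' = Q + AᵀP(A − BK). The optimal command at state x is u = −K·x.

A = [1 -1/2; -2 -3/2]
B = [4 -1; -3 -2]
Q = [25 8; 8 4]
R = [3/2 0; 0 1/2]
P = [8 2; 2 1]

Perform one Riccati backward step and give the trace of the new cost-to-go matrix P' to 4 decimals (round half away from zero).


29.4800

BᵀP = [26.0000 5.0000; -12.0000 -4.0000]
S = R + BᵀPB = [3/2 0; 0 1/2] + [89.0000 -36.0000; -36.0000 20.0000] = [90.5000 -36.0000; -36.0000 20.5000]
BᵀPA = [16.0000 -20.5000; -4.0000 12.0000]
K = S⁻¹·BᵀPA = [0.3290 0.0210; 0.3827 0.6223]
A−BK = [0.0666 0.0382; -0.2477 -0.1924]
AᵀP(A−BK) = [0.2664 0.1529; 0.1529 0.2136]
P' = Q + AᵀP(A−BK) = [25.2664 8.1529; 8.1529 4.2136]
tr(P') = 29.4800


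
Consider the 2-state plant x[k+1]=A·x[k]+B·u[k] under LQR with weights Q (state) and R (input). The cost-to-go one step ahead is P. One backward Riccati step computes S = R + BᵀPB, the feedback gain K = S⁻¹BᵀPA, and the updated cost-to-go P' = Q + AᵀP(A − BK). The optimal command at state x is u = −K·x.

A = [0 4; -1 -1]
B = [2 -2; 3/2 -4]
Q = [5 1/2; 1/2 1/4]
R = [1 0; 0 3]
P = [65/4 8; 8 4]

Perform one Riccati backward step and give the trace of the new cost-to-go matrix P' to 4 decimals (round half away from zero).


7.0073

BᵀP = [44.5000 22.0000; -64.5000 -32.0000]
S = R + BᵀPB = [1 0; 0 3] + [122.0000 -177.0000; -177.0000 257.0000] = [123.0000 -177.0000; -177.0000 260.0000]
BᵀPA = [-22.0000 156.0000; 32.0000 -226.0000]
K = S⁻¹·BᵀPA = [-0.0860 0.8571; 0.0645 -0.2857]
A−BK = [0.3011 1.7143; -0.6129 -3.4286]
AᵀP(A−BK) = [0.0430 0.0000; 0.0000 1.7143]
P' = Q + AᵀP(A−BK) = [5.0430 0.5000; 0.5000 1.9643]
tr(P') = 7.0073


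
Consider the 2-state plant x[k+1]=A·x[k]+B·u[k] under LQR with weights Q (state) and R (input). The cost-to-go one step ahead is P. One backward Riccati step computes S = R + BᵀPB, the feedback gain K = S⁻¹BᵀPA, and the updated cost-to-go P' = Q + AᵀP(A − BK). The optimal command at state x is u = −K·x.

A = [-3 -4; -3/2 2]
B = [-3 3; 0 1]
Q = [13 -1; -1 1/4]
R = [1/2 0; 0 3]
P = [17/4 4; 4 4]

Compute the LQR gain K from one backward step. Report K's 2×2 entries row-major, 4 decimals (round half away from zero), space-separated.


1.0371 0.7009 -0.3197 0.0032

BᵀP = [-12.7500 -12.0000; 16.7500 16.0000]
S = R + BᵀPB = [1/2 0; 0 3] + [38.2500 -50.2500; -50.2500 66.2500] = [38.7500 -50.2500; -50.2500 69.2500]
BᵀPA = [56.2500 27.0000; -74.2500 -35.0000]
K = S⁻¹·BᵀPA = [1.0371 0.7009; -0.3197 0.0032]
A−BK = [1.0702 -1.9069; -1.1803 1.9968]
AᵀP(A−BK) = [1.1792 -0.1894; -0.1894 1.1871]
P' = Q + AᵀP(A−BK) = [14.1792 -1.1894; -1.1894 1.4371]
tr(P') = 15.6162


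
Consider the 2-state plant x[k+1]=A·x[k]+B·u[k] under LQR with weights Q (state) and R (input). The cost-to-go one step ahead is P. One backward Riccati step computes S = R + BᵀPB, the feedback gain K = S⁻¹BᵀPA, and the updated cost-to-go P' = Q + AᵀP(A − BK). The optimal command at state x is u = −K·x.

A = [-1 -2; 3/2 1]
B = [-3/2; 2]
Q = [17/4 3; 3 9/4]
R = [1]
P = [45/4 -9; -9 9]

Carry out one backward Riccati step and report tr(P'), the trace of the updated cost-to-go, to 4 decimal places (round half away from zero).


BᵀP = [-34.8750 31.5000]
S = R + BᵀPB = [1] + [115.3125] = [116.3125]
BᵀPA = [82.1250 101.2500]
K = S⁻¹·BᵀPA = [0.7061 0.8705]
A−BK = [0.0591 -0.6943; 0.0879 -0.7410]
AᵀP(A−BK) = [0.5138 0.5102; 0.5102 1.8619]
P' = Q + AᵀP(A−BK) = [4.7638 3.5102; 3.5102 4.1119]
tr(P') = 8.8757

8.8757


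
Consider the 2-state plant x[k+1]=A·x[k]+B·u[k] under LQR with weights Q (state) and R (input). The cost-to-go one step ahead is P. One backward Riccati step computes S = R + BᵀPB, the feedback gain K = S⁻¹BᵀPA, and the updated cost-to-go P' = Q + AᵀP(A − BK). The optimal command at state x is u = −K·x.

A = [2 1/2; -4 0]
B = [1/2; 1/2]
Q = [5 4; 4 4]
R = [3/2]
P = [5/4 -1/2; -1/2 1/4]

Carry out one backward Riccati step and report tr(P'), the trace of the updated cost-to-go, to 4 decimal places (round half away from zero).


25.3293

BᵀP = [0.3750 -0.1250]
S = R + BᵀPB = [3/2] + [0.1250] = [1.6250]
BᵀPA = [1.2500 0.1875]
K = S⁻¹·BᵀPA = [0.7692 0.1154]
A−BK = [1.6154 0.4423; -4.3846 -0.0577]
AᵀP(A−BK) = [16.0385 2.1058; 2.1058 0.2909]
P' = Q + AᵀP(A−BK) = [21.0385 6.1058; 6.1058 4.2909]
tr(P') = 25.3293
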